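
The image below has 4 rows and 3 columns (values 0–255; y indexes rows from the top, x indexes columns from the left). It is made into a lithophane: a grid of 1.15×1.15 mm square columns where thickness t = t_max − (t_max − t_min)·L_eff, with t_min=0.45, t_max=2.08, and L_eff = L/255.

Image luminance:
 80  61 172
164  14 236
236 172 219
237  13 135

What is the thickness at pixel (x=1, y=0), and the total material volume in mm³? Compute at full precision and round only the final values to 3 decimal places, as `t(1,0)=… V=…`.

span = t_max - t_min = 2.08 - 0.45 = 1.630
L(1,0) = 61, L_eff = 61/255 = 0.239216
t(1,0) = 2.08 - 1.630·0.239216 = 1.690
Σt over all 4·3 pixels = 353023/25500 ≈ 13.8440392
V = pitch²·Σt = 1.15²·353023/25500 = 18.309

t(1,0)=1.690 V=18.309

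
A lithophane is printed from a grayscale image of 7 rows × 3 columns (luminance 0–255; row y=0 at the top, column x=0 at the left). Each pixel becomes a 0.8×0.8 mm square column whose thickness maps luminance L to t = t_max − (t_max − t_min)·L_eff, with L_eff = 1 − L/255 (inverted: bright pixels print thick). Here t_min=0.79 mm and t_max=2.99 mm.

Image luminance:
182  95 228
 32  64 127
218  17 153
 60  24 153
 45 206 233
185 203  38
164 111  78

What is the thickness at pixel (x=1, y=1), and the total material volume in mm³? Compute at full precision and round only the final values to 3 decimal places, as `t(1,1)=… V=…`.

span = t_max - t_min = 2.99 - 0.79 = 2.200
L(1,1) = 64, L_eff = 1 - 64/255 = 0.749020 (inverted)
t(1,1) = 2.99 - 2.200·0.749020 = 1.342
Σt over all 7·3 pixels = 66571/1700 ≈ 39.1594118
V = pitch²·Σt = 0.8²·66571/1700 = 25.062

t(1,1)=1.342 V=25.062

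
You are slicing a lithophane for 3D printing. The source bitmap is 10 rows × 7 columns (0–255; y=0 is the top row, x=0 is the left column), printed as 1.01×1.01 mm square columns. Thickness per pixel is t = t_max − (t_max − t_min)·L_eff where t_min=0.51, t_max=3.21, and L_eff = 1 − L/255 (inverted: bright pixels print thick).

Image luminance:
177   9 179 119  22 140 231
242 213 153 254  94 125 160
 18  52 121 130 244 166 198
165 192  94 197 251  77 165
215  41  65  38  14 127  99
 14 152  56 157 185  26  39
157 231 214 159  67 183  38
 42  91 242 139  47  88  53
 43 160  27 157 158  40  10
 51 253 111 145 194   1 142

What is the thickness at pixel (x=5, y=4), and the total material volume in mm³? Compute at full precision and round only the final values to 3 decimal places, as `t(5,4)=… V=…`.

span = t_max - t_min = 3.21 - 0.51 = 2.700
L(5,4) = 127, L_eff = 1 - 127/255 = 0.501961 (inverted)
t(5,4) = 3.21 - 2.700·0.501961 = 1.855
Σt over all 10·7 pixels = 54138/425 ≈ 127.3835294
V = pitch²·Σt = 1.01²·54138/425 = 129.944

t(5,4)=1.855 V=129.944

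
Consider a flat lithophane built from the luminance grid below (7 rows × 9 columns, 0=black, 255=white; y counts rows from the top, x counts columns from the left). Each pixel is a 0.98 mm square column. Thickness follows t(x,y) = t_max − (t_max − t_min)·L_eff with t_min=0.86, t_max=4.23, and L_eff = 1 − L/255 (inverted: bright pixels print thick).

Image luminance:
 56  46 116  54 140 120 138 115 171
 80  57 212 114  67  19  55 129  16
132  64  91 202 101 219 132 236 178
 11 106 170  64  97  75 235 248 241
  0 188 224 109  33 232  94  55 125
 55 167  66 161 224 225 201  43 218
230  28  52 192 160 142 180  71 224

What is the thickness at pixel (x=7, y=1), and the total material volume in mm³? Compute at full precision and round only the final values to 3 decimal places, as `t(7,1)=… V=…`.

span = t_max - t_min = 4.23 - 0.86 = 3.370
L(7,1) = 129, L_eff = 1 - 129/255 = 0.494118 (inverted)
t(7,1) = 4.23 - 3.370·0.494118 = 2.565
Σt over all 7·9 pixels = 1019903/6375 ≈ 159.9847843
V = pitch²·Σt = 0.98²·1019903/6375 = 153.649

t(7,1)=2.565 V=153.649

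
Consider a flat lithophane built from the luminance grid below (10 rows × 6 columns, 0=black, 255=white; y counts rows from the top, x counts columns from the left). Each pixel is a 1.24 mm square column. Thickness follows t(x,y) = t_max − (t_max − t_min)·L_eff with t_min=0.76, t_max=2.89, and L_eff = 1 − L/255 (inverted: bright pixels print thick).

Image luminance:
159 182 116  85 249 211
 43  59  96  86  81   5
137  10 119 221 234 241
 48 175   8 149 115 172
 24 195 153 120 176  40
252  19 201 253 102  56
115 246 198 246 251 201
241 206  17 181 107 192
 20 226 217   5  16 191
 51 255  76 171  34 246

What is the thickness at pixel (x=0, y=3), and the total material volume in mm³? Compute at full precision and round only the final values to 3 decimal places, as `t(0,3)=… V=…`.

span = t_max - t_min = 2.89 - 0.76 = 2.130
L(0,3) = 48, L_eff = 1 - 48/255 = 0.811765 (inverted)
t(0,3) = 2.89 - 2.130·0.811765 = 1.161
Σt over all 10·6 pixels = 976971/8500 ≈ 114.9377647
V = pitch²·Σt = 1.24²·976971/8500 = 176.728

t(0,3)=1.161 V=176.728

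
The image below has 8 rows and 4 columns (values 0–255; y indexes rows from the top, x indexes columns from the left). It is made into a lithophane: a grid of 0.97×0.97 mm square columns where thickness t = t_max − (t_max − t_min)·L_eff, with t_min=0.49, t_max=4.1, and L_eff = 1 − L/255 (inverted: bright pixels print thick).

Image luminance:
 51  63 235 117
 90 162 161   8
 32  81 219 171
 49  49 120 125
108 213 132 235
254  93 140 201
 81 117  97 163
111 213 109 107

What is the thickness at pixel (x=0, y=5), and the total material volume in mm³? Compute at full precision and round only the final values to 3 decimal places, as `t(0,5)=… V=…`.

span = t_max - t_min = 4.1 - 0.49 = 3.610
L(0,5) = 254, L_eff = 1 - 254/255 = 0.003922 (inverted)
t(0,5) = 4.1 - 3.610·0.003922 = 4.086
Σt over all 8·4 pixels = 627489/8500 ≈ 73.8222353
V = pitch²·Σt = 0.97²·627489/8500 = 69.459

t(0,5)=4.086 V=69.459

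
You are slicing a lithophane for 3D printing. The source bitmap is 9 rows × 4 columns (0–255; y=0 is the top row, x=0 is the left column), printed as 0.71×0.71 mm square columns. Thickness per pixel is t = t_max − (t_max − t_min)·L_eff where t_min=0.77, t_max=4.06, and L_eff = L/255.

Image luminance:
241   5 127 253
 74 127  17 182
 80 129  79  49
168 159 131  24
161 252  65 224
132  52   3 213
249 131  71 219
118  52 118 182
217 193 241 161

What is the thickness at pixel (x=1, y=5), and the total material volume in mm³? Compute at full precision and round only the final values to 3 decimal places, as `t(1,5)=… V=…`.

t(1,5)=3.389 V=41.817

span = t_max - t_min = 4.06 - 0.77 = 3.290
L(1,5) = 52, L_eff = 52/255 = 0.203922
t(1,5) = 4.06 - 3.290·0.203922 = 3.389
Σt over all 9·4 pixels = 705103/8500 ≈ 82.9532941
V = pitch²·Σt = 0.71²·705103/8500 = 41.817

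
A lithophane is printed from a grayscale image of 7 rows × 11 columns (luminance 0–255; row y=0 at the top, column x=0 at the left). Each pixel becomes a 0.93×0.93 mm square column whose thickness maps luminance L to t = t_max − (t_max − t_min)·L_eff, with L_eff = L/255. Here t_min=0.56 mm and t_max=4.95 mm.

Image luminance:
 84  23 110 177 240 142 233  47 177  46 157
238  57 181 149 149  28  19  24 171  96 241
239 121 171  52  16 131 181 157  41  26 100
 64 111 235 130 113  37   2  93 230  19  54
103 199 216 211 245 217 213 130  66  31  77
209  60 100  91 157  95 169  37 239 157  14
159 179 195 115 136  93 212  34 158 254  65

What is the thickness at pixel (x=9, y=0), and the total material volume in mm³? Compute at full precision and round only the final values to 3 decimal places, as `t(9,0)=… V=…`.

t(9,0)=4.158 V=184.510

span = t_max - t_min = 4.95 - 0.56 = 4.390
L(9,0) = 46, L_eff = 46/255 = 0.180392
t(9,0) = 4.95 - 4.390·0.180392 = 4.158
Σt over all 7·11 pixels = 5439953/25500 ≈ 213.3314902
V = pitch²·Σt = 0.93²·5439953/25500 = 184.510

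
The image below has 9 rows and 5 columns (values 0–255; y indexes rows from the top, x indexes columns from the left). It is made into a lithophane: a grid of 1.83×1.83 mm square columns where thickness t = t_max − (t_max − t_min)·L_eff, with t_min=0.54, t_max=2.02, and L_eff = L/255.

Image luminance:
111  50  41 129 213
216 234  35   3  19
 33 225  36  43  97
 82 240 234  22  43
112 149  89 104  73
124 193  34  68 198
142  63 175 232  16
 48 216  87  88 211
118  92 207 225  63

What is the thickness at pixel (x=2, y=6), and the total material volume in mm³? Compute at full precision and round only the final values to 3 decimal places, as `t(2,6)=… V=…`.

span = t_max - t_min = 2.02 - 0.54 = 1.480
L(2,6) = 175, L_eff = 175/255 = 0.686275
t(2,6) = 2.02 - 1.480·0.686275 = 1.004
Σt over all 9·5 pixels = 771733/12750 ≈ 60.5280784
V = pitch²·Σt = 1.83²·771733/12750 = 202.702

t(2,6)=1.004 V=202.702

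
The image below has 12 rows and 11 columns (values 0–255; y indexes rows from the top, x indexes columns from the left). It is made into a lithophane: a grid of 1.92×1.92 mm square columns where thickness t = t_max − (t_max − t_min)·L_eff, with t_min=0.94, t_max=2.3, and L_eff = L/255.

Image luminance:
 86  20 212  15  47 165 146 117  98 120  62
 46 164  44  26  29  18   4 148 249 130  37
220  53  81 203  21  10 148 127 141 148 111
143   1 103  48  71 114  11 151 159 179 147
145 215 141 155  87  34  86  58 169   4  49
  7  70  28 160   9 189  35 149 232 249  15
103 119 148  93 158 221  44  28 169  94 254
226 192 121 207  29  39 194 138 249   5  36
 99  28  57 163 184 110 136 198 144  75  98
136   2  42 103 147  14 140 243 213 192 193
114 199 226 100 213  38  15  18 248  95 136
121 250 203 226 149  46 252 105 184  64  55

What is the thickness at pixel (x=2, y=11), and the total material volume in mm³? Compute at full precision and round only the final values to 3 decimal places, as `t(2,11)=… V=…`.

t(2,11)=1.217 V=818.381

span = t_max - t_min = 2.3 - 0.94 = 1.360
L(2,11) = 203, L_eff = 203/255 = 0.796078
t(2,11) = 2.3 - 1.360·0.796078 = 1.217
Σt over all 12·11 pixels = 222
V = pitch²·Σt = 1.92²·222 = 818.381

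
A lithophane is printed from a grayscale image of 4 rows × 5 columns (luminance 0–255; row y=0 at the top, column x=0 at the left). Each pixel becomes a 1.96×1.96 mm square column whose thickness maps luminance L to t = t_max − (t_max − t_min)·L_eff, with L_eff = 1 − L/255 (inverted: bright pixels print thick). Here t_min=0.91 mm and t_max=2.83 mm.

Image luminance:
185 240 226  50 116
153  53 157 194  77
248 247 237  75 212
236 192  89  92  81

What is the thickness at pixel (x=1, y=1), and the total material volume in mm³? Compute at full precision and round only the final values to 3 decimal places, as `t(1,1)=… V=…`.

span = t_max - t_min = 2.83 - 0.91 = 1.920
L(1,1) = 53, L_eff = 1 - 53/255 = 0.792157 (inverted)
t(1,1) = 2.83 - 1.920·0.792157 = 1.309
Σt over all 4·5 pixels = 17847/425 ≈ 41.9929412
V = pitch²·Σt = 1.96²·17847/425 = 161.320

t(1,1)=1.309 V=161.320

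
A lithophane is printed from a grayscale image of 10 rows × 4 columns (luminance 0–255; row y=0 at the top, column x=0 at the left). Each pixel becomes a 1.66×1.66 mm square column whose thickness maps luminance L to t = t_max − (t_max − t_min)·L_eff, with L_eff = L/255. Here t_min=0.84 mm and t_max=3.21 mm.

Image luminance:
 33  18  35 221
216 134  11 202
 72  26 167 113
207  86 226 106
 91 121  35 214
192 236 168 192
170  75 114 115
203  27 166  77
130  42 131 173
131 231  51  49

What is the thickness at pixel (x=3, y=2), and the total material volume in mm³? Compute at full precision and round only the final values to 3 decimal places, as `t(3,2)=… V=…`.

t(3,2)=2.160 V=225.585

span = t_max - t_min = 3.21 - 0.84 = 2.370
L(3,2) = 113, L_eff = 113/255 = 0.443137
t(3,2) = 3.21 - 2.370·0.443137 = 2.160
Σt over all 10·4 pixels = 695847/8500 ≈ 81.8643529
V = pitch²·Σt = 1.66²·695847/8500 = 225.585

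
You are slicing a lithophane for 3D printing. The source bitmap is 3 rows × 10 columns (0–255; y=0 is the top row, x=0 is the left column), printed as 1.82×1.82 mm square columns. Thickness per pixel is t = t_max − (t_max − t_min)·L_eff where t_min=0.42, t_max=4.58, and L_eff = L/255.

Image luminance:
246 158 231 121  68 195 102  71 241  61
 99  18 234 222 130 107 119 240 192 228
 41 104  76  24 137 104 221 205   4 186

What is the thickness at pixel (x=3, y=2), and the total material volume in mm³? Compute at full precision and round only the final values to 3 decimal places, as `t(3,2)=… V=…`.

span = t_max - t_min = 4.58 - 0.42 = 4.160
L(3,2) = 24, L_eff = 24/255 = 0.094118
t(3,2) = 4.58 - 4.160·0.094118 = 4.188
Σt over all 3·10 pixels = 29379/425 ≈ 69.1270588
V = pitch²·Σt = 1.82²·29379/425 = 228.976

t(3,2)=4.188 V=228.976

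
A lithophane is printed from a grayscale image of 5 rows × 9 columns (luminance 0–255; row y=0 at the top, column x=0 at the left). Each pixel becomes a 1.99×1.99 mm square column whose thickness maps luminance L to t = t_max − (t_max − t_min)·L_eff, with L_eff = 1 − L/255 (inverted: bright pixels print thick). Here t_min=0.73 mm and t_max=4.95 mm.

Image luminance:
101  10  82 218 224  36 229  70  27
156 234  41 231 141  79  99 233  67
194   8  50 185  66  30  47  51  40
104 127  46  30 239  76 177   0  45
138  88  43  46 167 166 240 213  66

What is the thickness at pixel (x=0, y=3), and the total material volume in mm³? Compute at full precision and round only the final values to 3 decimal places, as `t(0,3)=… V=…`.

span = t_max - t_min = 4.95 - 0.73 = 4.220
L(0,3) = 104, L_eff = 1 - 104/255 = 0.592157 (inverted)
t(0,3) = 4.95 - 4.220·0.592157 = 2.451
Σt over all 5·9 pixels = 586159/5100 ≈ 114.9331373
V = pitch²·Σt = 1.99²·586159/5100 = 455.147

t(0,3)=2.451 V=455.147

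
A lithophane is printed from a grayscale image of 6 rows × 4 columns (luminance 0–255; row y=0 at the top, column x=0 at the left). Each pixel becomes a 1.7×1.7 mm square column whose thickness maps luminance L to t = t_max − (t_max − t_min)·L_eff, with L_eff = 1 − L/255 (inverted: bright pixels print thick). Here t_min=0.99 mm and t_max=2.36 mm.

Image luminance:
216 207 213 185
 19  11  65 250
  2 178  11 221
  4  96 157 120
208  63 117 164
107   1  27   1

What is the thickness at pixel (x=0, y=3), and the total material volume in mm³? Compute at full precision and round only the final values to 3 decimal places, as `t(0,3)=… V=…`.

span = t_max - t_min = 2.36 - 0.99 = 1.370
L(0,3) = 4, L_eff = 1 - 4/255 = 0.984314 (inverted)
t(0,3) = 2.36 - 1.370·0.984314 = 1.011
Σt over all 6·4 pixels = 322657/8500 ≈ 37.9596471
V = pitch²·Σt = 1.7²·322657/8500 = 109.703

t(0,3)=1.011 V=109.703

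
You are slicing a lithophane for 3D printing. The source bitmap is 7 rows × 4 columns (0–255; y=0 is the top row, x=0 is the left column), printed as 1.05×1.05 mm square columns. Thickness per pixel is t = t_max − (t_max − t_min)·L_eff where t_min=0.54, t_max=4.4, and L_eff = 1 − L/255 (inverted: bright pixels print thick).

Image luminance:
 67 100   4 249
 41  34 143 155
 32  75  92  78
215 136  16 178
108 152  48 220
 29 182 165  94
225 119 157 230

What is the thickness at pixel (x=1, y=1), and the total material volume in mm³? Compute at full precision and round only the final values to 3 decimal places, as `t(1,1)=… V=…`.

t(1,1)=1.055 V=72.477

span = t_max - t_min = 4.4 - 0.54 = 3.860
L(1,1) = 34, L_eff = 1 - 34/255 = 0.866667 (inverted)
t(1,1) = 4.4 - 3.860·0.866667 = 1.055
Σt over all 7·4 pixels = 419086/6375 ≈ 65.7389804
V = pitch²·Σt = 1.05²·419086/6375 = 72.477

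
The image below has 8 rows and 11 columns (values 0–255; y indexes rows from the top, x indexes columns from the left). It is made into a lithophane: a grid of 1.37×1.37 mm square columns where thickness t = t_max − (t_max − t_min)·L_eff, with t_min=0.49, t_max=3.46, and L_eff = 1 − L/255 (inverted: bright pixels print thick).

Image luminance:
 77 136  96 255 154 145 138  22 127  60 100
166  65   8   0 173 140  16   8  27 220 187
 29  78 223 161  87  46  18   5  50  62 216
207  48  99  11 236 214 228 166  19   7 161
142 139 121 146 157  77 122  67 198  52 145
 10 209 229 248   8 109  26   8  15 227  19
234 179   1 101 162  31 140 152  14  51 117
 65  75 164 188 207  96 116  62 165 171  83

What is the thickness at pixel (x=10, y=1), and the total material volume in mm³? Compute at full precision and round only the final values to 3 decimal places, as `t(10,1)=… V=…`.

t(10,1)=2.668 V=293.830

span = t_max - t_min = 3.46 - 0.49 = 2.970
L(10,1) = 187, L_eff = 1 - 187/255 = 0.266667 (inverted)
t(10,1) = 3.46 - 2.970·0.266667 = 2.668
Σt over all 8·11 pixels = 1330681/8500 ≈ 156.5507059
V = pitch²·Σt = 1.37²·1330681/8500 = 293.830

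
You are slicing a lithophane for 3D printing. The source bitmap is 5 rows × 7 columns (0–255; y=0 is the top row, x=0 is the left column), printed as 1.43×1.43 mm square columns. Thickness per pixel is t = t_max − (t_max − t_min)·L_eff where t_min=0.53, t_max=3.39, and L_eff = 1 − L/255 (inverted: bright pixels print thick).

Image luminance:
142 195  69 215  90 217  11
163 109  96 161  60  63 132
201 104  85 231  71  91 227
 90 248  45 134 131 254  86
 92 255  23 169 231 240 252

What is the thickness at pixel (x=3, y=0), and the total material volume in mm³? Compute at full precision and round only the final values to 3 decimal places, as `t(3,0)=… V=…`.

t(3,0)=2.941 V=152.218

span = t_max - t_min = 3.39 - 0.53 = 2.860
L(3,0) = 215, L_eff = 1 - 215/255 = 0.156863 (inverted)
t(3,0) = 3.39 - 2.860·0.156863 = 2.941
Σt over all 5·7 pixels = 632721/8500 ≈ 74.4377647
V = pitch²·Σt = 1.43²·632721/8500 = 152.218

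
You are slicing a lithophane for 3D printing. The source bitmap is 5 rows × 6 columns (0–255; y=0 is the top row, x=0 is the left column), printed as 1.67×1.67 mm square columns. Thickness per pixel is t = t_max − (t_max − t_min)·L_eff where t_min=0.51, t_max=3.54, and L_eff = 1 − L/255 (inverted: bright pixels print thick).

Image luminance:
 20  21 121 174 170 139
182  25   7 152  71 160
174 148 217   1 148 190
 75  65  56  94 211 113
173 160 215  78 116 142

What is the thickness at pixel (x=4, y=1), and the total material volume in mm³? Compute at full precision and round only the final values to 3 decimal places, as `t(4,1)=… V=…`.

t(4,1)=1.354 V=162.566

span = t_max - t_min = 3.54 - 0.51 = 3.030
L(4,1) = 71, L_eff = 1 - 71/255 = 0.721569 (inverted)
t(4,1) = 3.54 - 3.030·0.721569 = 1.354
Σt over all 5·6 pixels = 123867/2125 ≈ 58.2903529
V = pitch²·Σt = 1.67²·123867/2125 = 162.566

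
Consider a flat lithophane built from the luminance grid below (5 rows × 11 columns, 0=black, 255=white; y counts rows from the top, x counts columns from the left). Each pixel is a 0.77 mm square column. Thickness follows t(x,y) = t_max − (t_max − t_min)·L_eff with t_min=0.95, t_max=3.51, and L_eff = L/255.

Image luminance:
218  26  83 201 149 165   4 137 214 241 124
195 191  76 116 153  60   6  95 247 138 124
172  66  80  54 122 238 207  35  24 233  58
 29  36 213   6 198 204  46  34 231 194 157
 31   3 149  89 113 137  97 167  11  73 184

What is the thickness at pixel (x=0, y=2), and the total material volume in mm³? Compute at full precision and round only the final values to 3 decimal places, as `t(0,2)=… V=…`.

span = t_max - t_min = 3.51 - 0.95 = 2.560
L(0,2) = 172, L_eff = 172/255 = 0.674510
t(0,2) = 3.51 - 2.560·0.674510 = 1.783
Σt over all 5·11 pixels = 1073117/8500 ≈ 126.2490588
V = pitch²·Σt = 0.77²·1073117/8500 = 74.853

t(0,2)=1.783 V=74.853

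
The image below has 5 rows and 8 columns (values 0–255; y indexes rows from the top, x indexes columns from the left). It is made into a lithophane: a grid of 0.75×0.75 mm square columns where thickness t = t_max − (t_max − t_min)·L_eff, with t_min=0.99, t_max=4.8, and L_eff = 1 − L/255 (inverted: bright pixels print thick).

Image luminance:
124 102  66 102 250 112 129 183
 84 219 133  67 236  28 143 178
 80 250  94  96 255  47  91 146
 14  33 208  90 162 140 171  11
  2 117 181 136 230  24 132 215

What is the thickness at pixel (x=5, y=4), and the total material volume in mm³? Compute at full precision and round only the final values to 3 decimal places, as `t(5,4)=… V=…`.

t(5,4)=1.349 V=64.978

span = t_max - t_min = 4.8 - 0.99 = 3.810
L(5,4) = 24, L_eff = 1 - 24/255 = 0.905882 (inverted)
t(5,4) = 4.8 - 3.810·0.905882 = 1.349
Σt over all 5·8 pixels = 981887/8500 ≈ 115.5161176
V = pitch²·Σt = 0.75²·981887/8500 = 64.978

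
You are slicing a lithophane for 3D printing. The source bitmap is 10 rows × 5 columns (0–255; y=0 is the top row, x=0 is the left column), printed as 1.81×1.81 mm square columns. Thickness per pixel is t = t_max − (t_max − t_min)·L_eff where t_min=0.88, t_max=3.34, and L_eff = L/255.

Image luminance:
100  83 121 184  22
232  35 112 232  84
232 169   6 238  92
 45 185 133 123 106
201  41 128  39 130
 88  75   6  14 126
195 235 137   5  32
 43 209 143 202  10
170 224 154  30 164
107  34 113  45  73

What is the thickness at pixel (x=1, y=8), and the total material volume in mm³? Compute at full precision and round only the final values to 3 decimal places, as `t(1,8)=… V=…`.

t(1,8)=1.179 V=366.741

span = t_max - t_min = 3.34 - 0.88 = 2.460
L(1,8) = 224, L_eff = 224/255 = 0.878431
t(1,8) = 3.34 - 2.460·0.878431 = 1.179
Σt over all 10·5 pixels = 475763/4250 ≈ 111.9442353
V = pitch²·Σt = 1.81²·475763/4250 = 366.741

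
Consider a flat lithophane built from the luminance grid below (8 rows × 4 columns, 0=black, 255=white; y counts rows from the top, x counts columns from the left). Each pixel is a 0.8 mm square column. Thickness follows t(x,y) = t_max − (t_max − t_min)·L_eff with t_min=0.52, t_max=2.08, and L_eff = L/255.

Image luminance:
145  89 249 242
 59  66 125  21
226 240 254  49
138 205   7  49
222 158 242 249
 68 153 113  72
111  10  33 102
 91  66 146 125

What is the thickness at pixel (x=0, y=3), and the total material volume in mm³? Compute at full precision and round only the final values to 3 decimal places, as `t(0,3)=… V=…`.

t(0,3)=1.236 V=26.448

span = t_max - t_min = 2.08 - 0.52 = 1.560
L(0,3) = 138, L_eff = 138/255 = 0.541176
t(0,3) = 2.08 - 1.560·0.541176 = 1.236
Σt over all 8·4 pixels = 17563/425 ≈ 41.3247059
V = pitch²·Σt = 0.8²·17563/425 = 26.448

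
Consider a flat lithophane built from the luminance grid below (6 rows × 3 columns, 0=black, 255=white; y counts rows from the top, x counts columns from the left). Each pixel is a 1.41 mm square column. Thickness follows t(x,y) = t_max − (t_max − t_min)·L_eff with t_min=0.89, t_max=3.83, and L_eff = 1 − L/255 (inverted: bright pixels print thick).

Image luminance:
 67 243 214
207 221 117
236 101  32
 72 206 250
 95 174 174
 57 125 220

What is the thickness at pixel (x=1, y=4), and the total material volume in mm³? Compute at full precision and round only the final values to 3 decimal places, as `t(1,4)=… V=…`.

t(1,4)=2.896 V=96.282

span = t_max - t_min = 3.83 - 0.89 = 2.940
L(1,4) = 174, L_eff = 1 - 174/255 = 0.317647 (inverted)
t(1,4) = 3.83 - 2.940·0.317647 = 2.896
Σt over all 6·3 pixels = 102912/2125 ≈ 48.4291765
V = pitch²·Σt = 1.41²·102912/2125 = 96.282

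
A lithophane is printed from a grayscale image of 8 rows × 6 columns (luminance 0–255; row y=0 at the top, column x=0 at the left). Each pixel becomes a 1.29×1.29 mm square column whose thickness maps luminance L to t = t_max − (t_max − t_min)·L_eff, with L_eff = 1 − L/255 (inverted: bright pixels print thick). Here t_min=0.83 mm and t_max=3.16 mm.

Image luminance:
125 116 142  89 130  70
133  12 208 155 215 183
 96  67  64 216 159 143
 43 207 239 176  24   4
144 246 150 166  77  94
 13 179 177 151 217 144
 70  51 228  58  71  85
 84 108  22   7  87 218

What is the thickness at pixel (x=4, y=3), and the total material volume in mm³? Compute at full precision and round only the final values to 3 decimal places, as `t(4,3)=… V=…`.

span = t_max - t_min = 3.16 - 0.83 = 2.330
L(4,3) = 24, L_eff = 1 - 24/255 = 0.905882 (inverted)
t(4,3) = 3.16 - 2.330·0.905882 = 1.049
Σt over all 8·6 pixels = 2381999/25500 ≈ 93.4117255
V = pitch²·Σt = 1.29²·2381999/25500 = 155.446

t(4,3)=1.049 V=155.446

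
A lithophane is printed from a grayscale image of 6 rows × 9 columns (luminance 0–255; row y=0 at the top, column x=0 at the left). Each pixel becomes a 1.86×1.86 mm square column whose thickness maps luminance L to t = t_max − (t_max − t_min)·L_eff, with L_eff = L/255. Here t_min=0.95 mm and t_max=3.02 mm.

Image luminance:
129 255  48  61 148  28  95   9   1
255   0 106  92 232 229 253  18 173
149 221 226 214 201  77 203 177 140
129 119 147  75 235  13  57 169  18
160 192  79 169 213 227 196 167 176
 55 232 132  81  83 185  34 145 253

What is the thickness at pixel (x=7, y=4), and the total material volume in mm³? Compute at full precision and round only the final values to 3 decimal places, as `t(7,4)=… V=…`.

t(7,4)=1.664 V=354.097

span = t_max - t_min = 3.02 - 0.95 = 2.070
L(7,4) = 167, L_eff = 167/255 = 0.654902
t(7,4) = 3.02 - 2.070·0.654902 = 1.664
Σt over all 6·9 pixels = 869991/8500 ≈ 102.3518824
V = pitch²·Σt = 1.86²·869991/8500 = 354.097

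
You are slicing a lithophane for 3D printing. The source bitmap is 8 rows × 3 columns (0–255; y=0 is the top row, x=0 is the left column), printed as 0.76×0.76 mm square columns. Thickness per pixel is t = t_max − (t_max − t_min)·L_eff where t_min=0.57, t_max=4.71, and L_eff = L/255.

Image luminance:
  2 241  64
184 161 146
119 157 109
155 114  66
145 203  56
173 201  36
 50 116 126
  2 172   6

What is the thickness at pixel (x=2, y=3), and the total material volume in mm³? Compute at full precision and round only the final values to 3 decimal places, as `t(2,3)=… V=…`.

span = t_max - t_min = 4.71 - 0.57 = 4.140
L(2,3) = 66, L_eff = 66/255 = 0.258824
t(2,3) = 4.71 - 4.140·0.258824 = 3.638
Σt over all 8·3 pixels = 143472/2125 ≈ 67.5162353
V = pitch²·Σt = 0.76²·143472/2125 = 38.997

t(2,3)=3.638 V=38.997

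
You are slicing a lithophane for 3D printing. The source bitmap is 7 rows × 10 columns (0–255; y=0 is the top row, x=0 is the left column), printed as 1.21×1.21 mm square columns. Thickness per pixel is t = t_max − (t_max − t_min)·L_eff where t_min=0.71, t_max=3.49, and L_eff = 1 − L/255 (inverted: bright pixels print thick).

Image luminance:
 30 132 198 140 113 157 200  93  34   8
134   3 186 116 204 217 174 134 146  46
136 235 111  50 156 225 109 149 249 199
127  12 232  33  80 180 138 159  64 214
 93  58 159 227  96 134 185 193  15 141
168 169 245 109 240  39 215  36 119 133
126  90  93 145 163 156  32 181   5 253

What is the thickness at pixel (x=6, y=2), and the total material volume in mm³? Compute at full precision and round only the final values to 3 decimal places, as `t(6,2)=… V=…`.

t(6,2)=1.898 V=221.863

span = t_max - t_min = 3.49 - 0.71 = 2.780
L(6,2) = 109, L_eff = 1 - 109/255 = 0.572549 (inverted)
t(6,2) = 3.49 - 2.780·0.572549 = 1.898
Σt over all 7·10 pixels = 966037/6375 ≈ 151.5352157
V = pitch²·Σt = 1.21²·966037/6375 = 221.863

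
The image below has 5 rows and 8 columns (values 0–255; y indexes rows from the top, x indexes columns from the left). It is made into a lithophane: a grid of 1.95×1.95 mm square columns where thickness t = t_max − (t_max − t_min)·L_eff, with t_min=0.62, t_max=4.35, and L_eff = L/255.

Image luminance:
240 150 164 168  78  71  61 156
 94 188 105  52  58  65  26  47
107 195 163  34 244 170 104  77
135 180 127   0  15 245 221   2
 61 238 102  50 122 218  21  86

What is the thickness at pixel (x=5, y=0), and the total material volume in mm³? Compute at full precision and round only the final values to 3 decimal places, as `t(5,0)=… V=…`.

span = t_max - t_min = 4.35 - 0.62 = 3.730
L(5,0) = 71, L_eff = 71/255 = 0.278431
t(5,0) = 4.35 - 3.730·0.278431 = 3.311
Σt over all 5·8 pixels = 135314/1275 ≈ 106.1286275
V = pitch²·Σt = 1.95²·135314/1275 = 403.554

t(5,0)=3.311 V=403.554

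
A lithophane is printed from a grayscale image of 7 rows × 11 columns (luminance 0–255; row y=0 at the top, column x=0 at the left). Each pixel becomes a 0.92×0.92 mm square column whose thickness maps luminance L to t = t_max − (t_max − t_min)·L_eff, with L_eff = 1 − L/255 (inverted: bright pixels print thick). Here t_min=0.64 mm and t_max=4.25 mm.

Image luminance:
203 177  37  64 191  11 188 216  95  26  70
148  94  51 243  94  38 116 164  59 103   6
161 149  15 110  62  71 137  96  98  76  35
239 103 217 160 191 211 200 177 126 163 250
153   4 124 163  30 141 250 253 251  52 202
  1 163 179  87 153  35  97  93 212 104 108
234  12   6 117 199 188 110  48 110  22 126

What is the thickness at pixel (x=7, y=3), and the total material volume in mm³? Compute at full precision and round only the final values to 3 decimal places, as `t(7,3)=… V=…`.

t(7,3)=3.146 V=155.160

span = t_max - t_min = 4.25 - 0.64 = 3.610
L(7,3) = 177, L_eff = 1 - 177/255 = 0.305882 (inverted)
t(7,3) = 4.25 - 3.610·0.305882 = 3.146
Σt over all 7·11 pixels = 389549/2125 ≈ 183.3171765
V = pitch²·Σt = 0.92²·389549/2125 = 155.160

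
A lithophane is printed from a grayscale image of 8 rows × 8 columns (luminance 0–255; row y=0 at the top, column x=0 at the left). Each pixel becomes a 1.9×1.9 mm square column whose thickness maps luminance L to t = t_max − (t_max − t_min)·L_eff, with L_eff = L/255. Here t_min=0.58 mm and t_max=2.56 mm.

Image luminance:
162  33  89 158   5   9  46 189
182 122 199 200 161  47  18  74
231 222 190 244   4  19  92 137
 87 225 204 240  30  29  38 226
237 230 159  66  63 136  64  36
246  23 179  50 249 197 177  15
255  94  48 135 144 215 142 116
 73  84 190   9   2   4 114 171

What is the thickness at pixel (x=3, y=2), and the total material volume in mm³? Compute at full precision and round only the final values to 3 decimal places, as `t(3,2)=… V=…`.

span = t_max - t_min = 2.56 - 0.58 = 1.980
L(3,2) = 244, L_eff = 244/255 = 0.956863
t(3,2) = 2.56 - 1.980·0.956863 = 0.665
Σt over all 8·8 pixels = 87553/850 ≈ 103.0035294
V = pitch²·Σt = 1.9²·87553/850 = 371.843

t(3,2)=0.665 V=371.843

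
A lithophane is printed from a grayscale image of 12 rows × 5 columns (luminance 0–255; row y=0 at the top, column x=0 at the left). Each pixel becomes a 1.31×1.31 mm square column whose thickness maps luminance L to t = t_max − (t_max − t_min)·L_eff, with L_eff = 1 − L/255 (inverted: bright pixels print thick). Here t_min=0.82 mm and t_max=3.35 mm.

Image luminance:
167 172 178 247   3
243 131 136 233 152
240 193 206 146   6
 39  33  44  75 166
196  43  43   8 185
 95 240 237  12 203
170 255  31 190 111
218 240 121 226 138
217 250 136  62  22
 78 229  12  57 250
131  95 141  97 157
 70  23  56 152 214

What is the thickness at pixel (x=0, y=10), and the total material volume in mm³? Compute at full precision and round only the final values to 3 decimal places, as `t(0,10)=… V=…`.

span = t_max - t_min = 3.35 - 0.82 = 2.530
L(0,10) = 131, L_eff = 1 - 131/255 = 0.486275 (inverted)
t(0,10) = 3.35 - 2.530·0.486275 = 2.120
Σt over all 12·5 pixels = 3334513/25500 ≈ 130.7652157
V = pitch²·Σt = 1.31²·3334513/25500 = 224.406

t(0,10)=2.120 V=224.406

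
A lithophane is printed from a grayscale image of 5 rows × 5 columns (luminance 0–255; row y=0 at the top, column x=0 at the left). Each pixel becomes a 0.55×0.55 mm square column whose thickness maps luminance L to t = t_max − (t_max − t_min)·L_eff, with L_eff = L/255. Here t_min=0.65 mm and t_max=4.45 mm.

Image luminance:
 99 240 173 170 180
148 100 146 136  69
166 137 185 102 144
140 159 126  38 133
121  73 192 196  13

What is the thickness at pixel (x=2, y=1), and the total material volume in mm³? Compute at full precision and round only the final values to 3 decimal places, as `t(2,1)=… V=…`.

span = t_max - t_min = 4.45 - 0.65 = 3.800
L(2,1) = 146, L_eff = 146/255 = 0.572549
t(2,1) = 4.45 - 3.800·0.572549 = 2.274
Σt over all 5·5 pixels = 310039/5100 ≈ 60.7919608
V = pitch²·Σt = 0.55²·310039/5100 = 18.390

t(2,1)=2.274 V=18.390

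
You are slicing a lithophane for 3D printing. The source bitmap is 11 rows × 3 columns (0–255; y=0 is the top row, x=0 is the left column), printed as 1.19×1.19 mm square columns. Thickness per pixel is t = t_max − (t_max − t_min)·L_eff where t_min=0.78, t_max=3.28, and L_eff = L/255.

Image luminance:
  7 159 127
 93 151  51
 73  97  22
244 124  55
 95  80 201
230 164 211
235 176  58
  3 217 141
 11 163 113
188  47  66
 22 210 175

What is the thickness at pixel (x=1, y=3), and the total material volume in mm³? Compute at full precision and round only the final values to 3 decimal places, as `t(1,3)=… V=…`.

span = t_max - t_min = 3.28 - 0.78 = 2.500
L(1,3) = 124, L_eff = 124/255 = 0.486275
t(1,3) = 3.28 - 2.500·0.486275 = 2.064
Σt over all 11·3 pixels = 175787/2550 ≈ 68.9360784
V = pitch²·Σt = 1.19²·175787/2550 = 97.620

t(1,3)=2.064 V=97.620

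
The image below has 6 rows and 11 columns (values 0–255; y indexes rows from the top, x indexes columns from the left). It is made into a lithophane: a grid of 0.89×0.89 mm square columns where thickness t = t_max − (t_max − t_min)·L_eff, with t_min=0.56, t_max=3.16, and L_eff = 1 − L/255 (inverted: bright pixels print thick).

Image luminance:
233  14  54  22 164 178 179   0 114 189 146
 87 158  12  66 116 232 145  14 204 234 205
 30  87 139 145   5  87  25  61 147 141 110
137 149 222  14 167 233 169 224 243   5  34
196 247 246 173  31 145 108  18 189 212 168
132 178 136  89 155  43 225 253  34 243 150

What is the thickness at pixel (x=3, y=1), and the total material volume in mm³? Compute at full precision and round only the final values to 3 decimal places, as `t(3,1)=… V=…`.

t(3,1)=1.233 V=99.629

span = t_max - t_min = 3.16 - 0.56 = 2.600
L(3,1) = 66, L_eff = 1 - 66/255 = 0.741176 (inverted)
t(3,1) = 3.16 - 2.600·0.741176 = 1.233
Σt over all 6·11 pixels = 160367/1275 ≈ 125.7780392
V = pitch²·Σt = 0.89²·160367/1275 = 99.629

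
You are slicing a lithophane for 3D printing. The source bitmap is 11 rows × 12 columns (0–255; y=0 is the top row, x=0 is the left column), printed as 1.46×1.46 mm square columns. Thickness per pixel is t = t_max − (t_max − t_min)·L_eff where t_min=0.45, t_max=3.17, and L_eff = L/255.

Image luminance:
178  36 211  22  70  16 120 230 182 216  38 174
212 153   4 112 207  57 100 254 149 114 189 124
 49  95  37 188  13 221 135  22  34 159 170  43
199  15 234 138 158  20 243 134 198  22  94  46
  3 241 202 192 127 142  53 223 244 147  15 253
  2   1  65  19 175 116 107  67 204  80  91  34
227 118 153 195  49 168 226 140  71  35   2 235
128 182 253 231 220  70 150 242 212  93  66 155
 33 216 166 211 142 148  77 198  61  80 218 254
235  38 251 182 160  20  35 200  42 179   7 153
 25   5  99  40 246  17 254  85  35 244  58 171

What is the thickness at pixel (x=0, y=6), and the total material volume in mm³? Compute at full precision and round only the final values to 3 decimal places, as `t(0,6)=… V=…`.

t(0,6)=0.749 V=508.964

span = t_max - t_min = 3.17 - 0.45 = 2.720
L(0,6) = 227, L_eff = 227/255 = 0.890196
t(0,6) = 3.17 - 2.720·0.890196 = 0.749
Σt over all 11·12 pixels = 89539/375 ≈ 238.7706667
V = pitch²·Σt = 1.46²·89539/375 = 508.964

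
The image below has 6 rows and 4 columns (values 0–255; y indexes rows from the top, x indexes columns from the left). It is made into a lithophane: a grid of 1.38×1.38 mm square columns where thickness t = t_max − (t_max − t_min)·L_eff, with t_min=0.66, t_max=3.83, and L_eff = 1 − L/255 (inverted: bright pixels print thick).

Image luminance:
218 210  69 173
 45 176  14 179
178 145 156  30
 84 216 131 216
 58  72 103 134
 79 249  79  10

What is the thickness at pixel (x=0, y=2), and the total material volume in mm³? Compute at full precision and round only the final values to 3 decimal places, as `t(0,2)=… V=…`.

span = t_max - t_min = 3.83 - 0.66 = 3.170
L(0,2) = 178, L_eff = 1 - 178/255 = 0.301961 (inverted)
t(0,2) = 3.83 - 3.170·0.301961 = 2.873
Σt over all 6·4 pixels = 113544/2125 ≈ 53.4324706
V = pitch²·Σt = 1.38²·113544/2125 = 101.757

t(0,2)=2.873 V=101.757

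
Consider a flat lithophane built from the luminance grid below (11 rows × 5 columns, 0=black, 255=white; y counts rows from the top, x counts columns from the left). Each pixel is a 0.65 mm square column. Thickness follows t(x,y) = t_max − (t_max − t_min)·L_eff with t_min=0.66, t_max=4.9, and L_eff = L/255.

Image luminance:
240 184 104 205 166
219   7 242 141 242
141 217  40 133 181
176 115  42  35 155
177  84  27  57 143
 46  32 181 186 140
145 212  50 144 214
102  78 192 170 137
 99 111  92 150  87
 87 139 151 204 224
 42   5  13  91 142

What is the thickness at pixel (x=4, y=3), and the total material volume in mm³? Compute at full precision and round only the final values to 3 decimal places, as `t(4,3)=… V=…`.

span = t_max - t_min = 4.9 - 0.66 = 4.240
L(4,3) = 155, L_eff = 155/255 = 0.607843
t(4,3) = 4.9 - 4.240·0.607843 = 2.323
Σt over all 11·5 pixels = 1922657/12750 ≈ 150.7966275
V = pitch²·Σt = 0.65²·1922657/12750 = 63.712

t(4,3)=2.323 V=63.712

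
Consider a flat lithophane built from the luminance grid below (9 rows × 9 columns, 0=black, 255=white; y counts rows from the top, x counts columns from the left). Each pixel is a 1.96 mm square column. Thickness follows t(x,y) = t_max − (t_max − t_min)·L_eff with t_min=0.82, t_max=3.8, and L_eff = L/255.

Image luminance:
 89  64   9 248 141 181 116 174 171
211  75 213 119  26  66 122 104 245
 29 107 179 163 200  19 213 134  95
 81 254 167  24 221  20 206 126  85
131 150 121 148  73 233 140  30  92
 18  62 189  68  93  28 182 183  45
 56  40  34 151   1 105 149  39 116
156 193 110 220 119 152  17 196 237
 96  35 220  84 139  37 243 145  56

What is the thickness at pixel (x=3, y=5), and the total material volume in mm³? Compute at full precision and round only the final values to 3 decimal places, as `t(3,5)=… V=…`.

t(3,5)=3.005 V=741.181

span = t_max - t_min = 3.8 - 0.82 = 2.980
L(3,5) = 68, L_eff = 68/255 = 0.266667
t(3,5) = 3.8 - 2.980·0.266667 = 3.005
Σt over all 9·9 pixels = 2459929/12750 ≈ 192.9356078
V = pitch²·Σt = 1.96²·2459929/12750 = 741.181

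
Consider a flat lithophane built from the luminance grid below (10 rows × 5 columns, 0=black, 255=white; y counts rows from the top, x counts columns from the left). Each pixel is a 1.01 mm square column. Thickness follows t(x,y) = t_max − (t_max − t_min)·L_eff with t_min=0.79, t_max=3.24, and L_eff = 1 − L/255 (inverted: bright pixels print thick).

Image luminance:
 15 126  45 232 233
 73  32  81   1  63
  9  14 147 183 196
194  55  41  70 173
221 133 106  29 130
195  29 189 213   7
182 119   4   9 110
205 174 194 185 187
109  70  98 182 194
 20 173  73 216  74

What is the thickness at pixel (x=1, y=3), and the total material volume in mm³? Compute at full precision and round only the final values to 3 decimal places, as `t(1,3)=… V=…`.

t(1,3)=1.318 V=97.267

span = t_max - t_min = 3.24 - 0.79 = 2.450
L(1,3) = 55, L_eff = 1 - 55/255 = 0.784314 (inverted)
t(1,3) = 3.24 - 2.450·0.784314 = 1.318
Σt over all 10·5 pixels = 486287/5100 ≈ 95.3503922
V = pitch²·Σt = 1.01²·486287/5100 = 97.267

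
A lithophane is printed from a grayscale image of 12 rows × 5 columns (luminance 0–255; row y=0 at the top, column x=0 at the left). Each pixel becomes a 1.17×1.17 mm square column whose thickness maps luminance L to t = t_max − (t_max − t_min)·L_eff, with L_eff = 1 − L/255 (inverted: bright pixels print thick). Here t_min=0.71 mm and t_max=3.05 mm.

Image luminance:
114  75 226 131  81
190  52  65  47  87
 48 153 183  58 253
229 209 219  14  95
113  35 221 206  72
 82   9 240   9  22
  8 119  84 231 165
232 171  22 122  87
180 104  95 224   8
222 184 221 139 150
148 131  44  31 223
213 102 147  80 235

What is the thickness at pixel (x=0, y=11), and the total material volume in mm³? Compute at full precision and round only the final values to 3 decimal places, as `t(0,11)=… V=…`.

span = t_max - t_min = 3.05 - 0.71 = 2.340
L(0,11) = 213, L_eff = 1 - 213/255 = 0.164706 (inverted)
t(0,11) = 3.05 - 2.340·0.164706 = 2.665
Σt over all 12·5 pixels = 47979/425 ≈ 112.8917647
V = pitch²·Σt = 1.17²·47979/425 = 154.538

t(0,11)=2.665 V=154.538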